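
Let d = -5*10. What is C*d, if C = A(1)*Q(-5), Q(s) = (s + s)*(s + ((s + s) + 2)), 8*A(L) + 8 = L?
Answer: 11375/2 ≈ 5687.5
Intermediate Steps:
A(L) = -1 + L/8
Q(s) = 2*s*(2 + 3*s) (Q(s) = (2*s)*(s + (2*s + 2)) = (2*s)*(s + (2 + 2*s)) = (2*s)*(2 + 3*s) = 2*s*(2 + 3*s))
d = -50
C = -455/4 (C = (-1 + (⅛)*1)*(2*(-5)*(2 + 3*(-5))) = (-1 + ⅛)*(2*(-5)*(2 - 15)) = -7*(-5)*(-13)/4 = -7/8*130 = -455/4 ≈ -113.75)
C*d = -455/4*(-50) = 11375/2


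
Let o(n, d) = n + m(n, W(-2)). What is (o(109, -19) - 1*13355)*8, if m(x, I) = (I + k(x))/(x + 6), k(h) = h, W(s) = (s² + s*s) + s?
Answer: -105960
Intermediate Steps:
W(s) = s + 2*s² (W(s) = (s² + s²) + s = 2*s² + s = s + 2*s²)
m(x, I) = (I + x)/(6 + x) (m(x, I) = (I + x)/(x + 6) = (I + x)/(6 + x))
o(n, d) = 1 + n (o(n, d) = n + (-2*(1 + 2*(-2)) + n)/(6 + n) = n + (-2*(1 - 4) + n)/(6 + n) = n + (-2*(-3) + n)/(6 + n) = n + (6 + n)/(6 + n) = n + 1 = 1 + n)
(o(109, -19) - 1*13355)*8 = ((1 + 109) - 1*13355)*8 = (110 - 13355)*8 = -13245*8 = -105960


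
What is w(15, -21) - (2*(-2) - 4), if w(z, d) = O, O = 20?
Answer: 28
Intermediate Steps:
w(z, d) = 20
w(15, -21) - (2*(-2) - 4) = 20 - (2*(-2) - 4) = 20 - (-4 - 4) = 20 - 1*(-8) = 20 + 8 = 28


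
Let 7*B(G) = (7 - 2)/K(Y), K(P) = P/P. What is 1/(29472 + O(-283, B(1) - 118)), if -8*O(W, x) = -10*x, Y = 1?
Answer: 28/821111 ≈ 3.4100e-5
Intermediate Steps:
K(P) = 1
B(G) = 5/7 (B(G) = ((7 - 2)/1)/7 = (5*1)/7 = (1/7)*5 = 5/7)
O(W, x) = 5*x/4 (O(W, x) = -(-5)*x/4 = 5*x/4)
1/(29472 + O(-283, B(1) - 118)) = 1/(29472 + 5*(5/7 - 118)/4) = 1/(29472 + (5/4)*(-821/7)) = 1/(29472 - 4105/28) = 1/(821111/28) = 28/821111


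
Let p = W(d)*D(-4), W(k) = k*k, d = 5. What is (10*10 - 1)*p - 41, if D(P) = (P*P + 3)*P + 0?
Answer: -188141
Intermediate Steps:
D(P) = P*(3 + P²) (D(P) = (P² + 3)*P + 0 = (3 + P²)*P + 0 = P*(3 + P²) + 0 = P*(3 + P²))
W(k) = k²
p = -1900 (p = 5²*(-4*(3 + (-4)²)) = 25*(-4*(3 + 16)) = 25*(-4*19) = 25*(-76) = -1900)
(10*10 - 1)*p - 41 = (10*10 - 1)*(-1900) - 41 = (100 - 1)*(-1900) - 41 = 99*(-1900) - 41 = -188100 - 41 = -188141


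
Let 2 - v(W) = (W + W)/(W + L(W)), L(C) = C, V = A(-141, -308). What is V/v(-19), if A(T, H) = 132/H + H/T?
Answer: 1733/987 ≈ 1.7558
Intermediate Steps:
V = 1733/987 (V = 132/(-308) - 308/(-141) = 132*(-1/308) - 308*(-1/141) = -3/7 + 308/141 = 1733/987 ≈ 1.7558)
v(W) = 1 (v(W) = 2 - (W + W)/(W + W) = 2 - 2*W/(2*W) = 2 - 2*W*1/(2*W) = 2 - 1*1 = 2 - 1 = 1)
V/v(-19) = (1733/987)/1 = (1733/987)*1 = 1733/987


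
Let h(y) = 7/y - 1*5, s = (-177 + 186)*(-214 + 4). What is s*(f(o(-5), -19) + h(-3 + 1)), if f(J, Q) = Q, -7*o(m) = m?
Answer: 51975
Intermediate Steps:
o(m) = -m/7
s = -1890 (s = 9*(-210) = -1890)
h(y) = -5 + 7/y (h(y) = 7/y - 5 = -5 + 7/y)
s*(f(o(-5), -19) + h(-3 + 1)) = -1890*(-19 + (-5 + 7/(-3 + 1))) = -1890*(-19 + (-5 + 7/(-2))) = -1890*(-19 + (-5 + 7*(-½))) = -1890*(-19 + (-5 - 7/2)) = -1890*(-19 - 17/2) = -1890*(-55/2) = 51975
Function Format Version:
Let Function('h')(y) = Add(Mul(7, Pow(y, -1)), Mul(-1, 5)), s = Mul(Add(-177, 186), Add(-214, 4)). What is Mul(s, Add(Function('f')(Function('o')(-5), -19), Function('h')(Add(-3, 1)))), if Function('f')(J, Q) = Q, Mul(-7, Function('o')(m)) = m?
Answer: 51975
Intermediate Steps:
Function('o')(m) = Mul(Rational(-1, 7), m)
s = -1890 (s = Mul(9, -210) = -1890)
Function('h')(y) = Add(-5, Mul(7, Pow(y, -1))) (Function('h')(y) = Add(Mul(7, Pow(y, -1)), -5) = Add(-5, Mul(7, Pow(y, -1))))
Mul(s, Add(Function('f')(Function('o')(-5), -19), Function('h')(Add(-3, 1)))) = Mul(-1890, Add(-19, Add(-5, Mul(7, Pow(Add(-3, 1), -1))))) = Mul(-1890, Add(-19, Add(-5, Mul(7, Pow(-2, -1))))) = Mul(-1890, Add(-19, Add(-5, Mul(7, Rational(-1, 2))))) = Mul(-1890, Add(-19, Add(-5, Rational(-7, 2)))) = Mul(-1890, Add(-19, Rational(-17, 2))) = Mul(-1890, Rational(-55, 2)) = 51975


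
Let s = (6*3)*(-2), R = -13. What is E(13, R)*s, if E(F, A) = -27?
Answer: 972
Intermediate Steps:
s = -36 (s = 18*(-2) = -36)
E(13, R)*s = -27*(-36) = 972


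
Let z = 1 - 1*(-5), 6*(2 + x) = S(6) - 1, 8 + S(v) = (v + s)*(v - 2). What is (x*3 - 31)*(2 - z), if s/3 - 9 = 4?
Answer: -194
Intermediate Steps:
s = 39 (s = 27 + 3*4 = 27 + 12 = 39)
S(v) = -8 + (-2 + v)*(39 + v) (S(v) = -8 + (v + 39)*(v - 2) = -8 + (39 + v)*(-2 + v) = -8 + (-2 + v)*(39 + v))
x = 53/2 (x = -2 + ((-86 + 6² + 37*6) - 1)/6 = -2 + ((-86 + 36 + 222) - 1)/6 = -2 + (172 - 1)/6 = -2 + (⅙)*171 = -2 + 57/2 = 53/2 ≈ 26.500)
z = 6 (z = 1 + 5 = 6)
(x*3 - 31)*(2 - z) = ((53/2)*3 - 31)*(2 - 1*6) = (159/2 - 31)*(2 - 6) = (97/2)*(-4) = -194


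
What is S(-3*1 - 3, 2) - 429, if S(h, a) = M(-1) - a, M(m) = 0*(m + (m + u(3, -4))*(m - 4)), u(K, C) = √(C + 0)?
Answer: -431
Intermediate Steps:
u(K, C) = √C
M(m) = 0 (M(m) = 0*(m + (m + √(-4))*(m - 4)) = 0*(m + (m + 2*I)*(-4 + m)) = 0*(m + (-4 + m)*(m + 2*I)) = 0)
S(h, a) = -a (S(h, a) = 0 - a = -a)
S(-3*1 - 3, 2) - 429 = -1*2 - 429 = -2 - 429 = -431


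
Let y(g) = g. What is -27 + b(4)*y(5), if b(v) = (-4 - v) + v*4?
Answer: 13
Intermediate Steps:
b(v) = -4 + 3*v (b(v) = (-4 - v) + 4*v = -4 + 3*v)
-27 + b(4)*y(5) = -27 + (-4 + 3*4)*5 = -27 + (-4 + 12)*5 = -27 + 8*5 = -27 + 40 = 13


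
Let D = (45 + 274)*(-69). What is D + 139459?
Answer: 117448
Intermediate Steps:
D = -22011 (D = 319*(-69) = -22011)
D + 139459 = -22011 + 139459 = 117448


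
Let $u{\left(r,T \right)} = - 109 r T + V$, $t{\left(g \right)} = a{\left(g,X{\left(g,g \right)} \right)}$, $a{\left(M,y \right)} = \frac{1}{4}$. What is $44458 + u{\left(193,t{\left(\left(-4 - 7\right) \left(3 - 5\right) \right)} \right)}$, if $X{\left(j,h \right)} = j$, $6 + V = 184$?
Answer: $\frac{157507}{4} \approx 39377.0$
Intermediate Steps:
$V = 178$ ($V = -6 + 184 = 178$)
$a{\left(M,y \right)} = \frac{1}{4}$
$t{\left(g \right)} = \frac{1}{4}$
$u{\left(r,T \right)} = 178 - 109 T r$ ($u{\left(r,T \right)} = - 109 r T + 178 = - 109 T r + 178 = 178 - 109 T r$)
$44458 + u{\left(193,t{\left(\left(-4 - 7\right) \left(3 - 5\right) \right)} \right)} = 44458 + \left(178 - \frac{109}{4} \cdot 193\right) = 44458 + \left(178 - \frac{21037}{4}\right) = 44458 - \frac{20325}{4} = \frac{157507}{4}$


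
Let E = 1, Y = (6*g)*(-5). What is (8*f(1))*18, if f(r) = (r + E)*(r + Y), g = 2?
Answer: -16992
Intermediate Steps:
Y = -60 (Y = (6*2)*(-5) = 12*(-5) = -60)
f(r) = (1 + r)*(-60 + r) (f(r) = (r + 1)*(r - 60) = (1 + r)*(-60 + r))
(8*f(1))*18 = (8*(-60 + 1**2 - 59*1))*18 = (8*(-60 + 1 - 59))*18 = (8*(-118))*18 = -944*18 = -16992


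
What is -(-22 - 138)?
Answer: 160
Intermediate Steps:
-(-22 - 138) = -1*(-160) = 160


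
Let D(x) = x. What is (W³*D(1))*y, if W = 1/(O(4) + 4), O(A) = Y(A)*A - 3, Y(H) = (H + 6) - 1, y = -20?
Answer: -20/50653 ≈ -0.00039484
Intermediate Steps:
Y(H) = 5 + H (Y(H) = (6 + H) - 1 = 5 + H)
O(A) = -3 + A*(5 + A) (O(A) = (5 + A)*A - 3 = A*(5 + A) - 3 = -3 + A*(5 + A))
W = 1/37 (W = 1/((-3 + 4*(5 + 4)) + 4) = 1/((-3 + 4*9) + 4) = 1/((-3 + 36) + 4) = 1/(33 + 4) = 1/37 ≈ 0.027027)
(W³*D(1))*y = ((1/37)³*1)*(-20) = ((1/50653)*1)*(-20) = (1/50653)*(-20) = -20/50653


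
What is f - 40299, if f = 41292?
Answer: 993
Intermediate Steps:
f - 40299 = 41292 - 40299 = 993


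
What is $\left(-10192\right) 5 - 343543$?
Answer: $-394503$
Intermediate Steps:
$\left(-10192\right) 5 - 343543 = -50960 - 343543 = -394503$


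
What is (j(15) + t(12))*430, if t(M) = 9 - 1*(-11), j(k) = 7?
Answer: 11610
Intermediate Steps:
t(M) = 20 (t(M) = 9 + 11 = 20)
(j(15) + t(12))*430 = (7 + 20)*430 = 27*430 = 11610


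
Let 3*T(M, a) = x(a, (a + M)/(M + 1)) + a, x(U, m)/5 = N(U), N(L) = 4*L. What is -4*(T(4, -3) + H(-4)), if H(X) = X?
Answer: 100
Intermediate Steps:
x(U, m) = 20*U (x(U, m) = 5*(4*U) = 20*U)
T(M, a) = 7*a (T(M, a) = (20*a + a)/3 = (21*a)/3 = 7*a)
-4*(T(4, -3) + H(-4)) = -4*(7*(-3) - 4) = -4*(-21 - 4) = -4*(-25) = 100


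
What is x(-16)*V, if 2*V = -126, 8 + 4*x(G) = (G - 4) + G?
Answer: 693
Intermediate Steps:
x(G) = -3 + G/2 (x(G) = -2 + ((G - 4) + G)/4 = -2 + ((-4 + G) + G)/4 = -2 + (-4 + 2*G)/4 = -2 + (-1 + G/2) = -3 + G/2)
V = -63 (V = (½)*(-126) = -63)
x(-16)*V = (-3 + (½)*(-16))*(-63) = (-3 - 8)*(-63) = -11*(-63) = 693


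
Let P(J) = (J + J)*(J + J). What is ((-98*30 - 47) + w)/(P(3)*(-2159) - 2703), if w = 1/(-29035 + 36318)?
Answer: 7251440/195249947 ≈ 0.037139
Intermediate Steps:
P(J) = 4*J² (P(J) = (2*J)*(2*J) = 4*J²)
w = 1/7283 ≈ 0.00013731
((-98*30 - 47) + w)/(P(3)*(-2159) - 2703) = ((-98*30 - 47) + 1/7283)/((4*3²)*(-2159) - 2703) = ((-2940 - 47) + 1/7283)/((4*9)*(-2159) - 2703) = (-2987 + 1/7283)/(36*(-2159) - 2703) = -21754320/(7283*(-77724 - 2703)) = -21754320/7283/(-80427) = -21754320/7283*(-1/80427) = 7251440/195249947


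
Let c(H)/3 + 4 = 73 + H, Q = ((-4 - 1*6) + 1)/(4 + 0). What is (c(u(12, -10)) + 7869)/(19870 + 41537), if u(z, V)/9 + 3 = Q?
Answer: 10579/81876 ≈ 0.12921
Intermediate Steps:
Q = -9/4 (Q = ((-4 - 6) + 1)/4 = (-10 + 1)*(¼) = -9*¼ = -9/4 ≈ -2.2500)
u(z, V) = -189/4 (u(z, V) = -27 + 9*(-9/4) = -27 - 81/4 = -189/4)
c(H) = 207 + 3*H (c(H) = -12 + 3*(73 + H) = -12 + (219 + 3*H) = 207 + 3*H)
(c(u(12, -10)) + 7869)/(19870 + 41537) = ((207 + 3*(-189/4)) + 7869)/(19870 + 41537) = ((207 - 567/4) + 7869)/61407 = (261/4 + 7869)*(1/61407) = (31737/4)*(1/61407) = 10579/81876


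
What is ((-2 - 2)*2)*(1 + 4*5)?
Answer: -168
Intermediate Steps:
((-2 - 2)*2)*(1 + 4*5) = (-4*2)*(1 + 20) = -8*21 = -168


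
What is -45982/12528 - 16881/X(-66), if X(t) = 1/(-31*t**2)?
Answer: 14279055550033/6264 ≈ 2.2795e+9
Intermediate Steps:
X(t) = -1/(31*t**2)
-45982/12528 - 16881/X(-66) = -45982/12528 - 16881/((-1/31/(-66)**2)) = -45982*1/12528 - 16881/((-1/31*1/4356)) = -22991/6264 - 16881/(-1/135036) = -22991/6264 - 16881*(-135036) = -22991/6264 + 2279542716 = 14279055550033/6264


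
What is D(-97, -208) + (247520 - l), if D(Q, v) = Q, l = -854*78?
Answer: 314035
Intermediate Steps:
l = -66612
D(-97, -208) + (247520 - l) = -97 + (247520 - 1*(-66612)) = -97 + (247520 + 66612) = -97 + 314132 = 314035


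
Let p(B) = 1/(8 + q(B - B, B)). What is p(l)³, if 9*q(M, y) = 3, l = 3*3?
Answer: 27/15625 ≈ 0.0017280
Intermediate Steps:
l = 9
q(M, y) = ⅓ (q(M, y) = (⅑)*3 = ⅓)
p(B) = 3/25 (p(B) = 1/(8 + ⅓) = 1/(25/3) = 3/25)
p(l)³ = (3/25)³ = 27/15625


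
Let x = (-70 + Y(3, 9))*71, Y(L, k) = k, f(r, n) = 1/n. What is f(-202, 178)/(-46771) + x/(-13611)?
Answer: 36056592167/113314814418 ≈ 0.31820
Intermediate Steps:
x = -4331 (x = (-70 + 9)*71 = -61*71 = -4331)
f(-202, 178)/(-46771) + x/(-13611) = 1/(178*(-46771)) - 4331/(-13611) = (1/178)*(-1/46771) - 4331*(-1/13611) = -1/8325238 + 4331/13611 = 36056592167/113314814418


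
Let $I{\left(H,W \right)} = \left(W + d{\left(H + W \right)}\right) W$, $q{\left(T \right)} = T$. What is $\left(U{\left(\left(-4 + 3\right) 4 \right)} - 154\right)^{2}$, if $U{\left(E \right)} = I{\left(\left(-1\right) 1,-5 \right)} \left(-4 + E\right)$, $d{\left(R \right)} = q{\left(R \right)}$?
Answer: $352836$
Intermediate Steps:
$d{\left(R \right)} = R$
$I{\left(H,W \right)} = W \left(H + 2 W\right)$ ($I{\left(H,W \right)} = \left(W + \left(H + W\right)\right) W = \left(H + 2 W\right) W = W \left(H + 2 W\right)$)
$U{\left(E \right)} = -220 + 55 E$ ($U{\left(E \right)} = - 5 \left(\left(-1\right) 1 + 2 \left(-5\right)\right) \left(-4 + E\right) = - 5 \left(-1 - 10\right) \left(-4 + E\right) = \left(-5\right) \left(-11\right) \left(-4 + E\right) = 55 \left(-4 + E\right) = -220 + 55 E$)
$\left(U{\left(\left(-4 + 3\right) 4 \right)} - 154\right)^{2} = \left(\left(-220 + 55 \left(-4 + 3\right) 4\right) - 154\right)^{2} = \left(\left(-220 + 55 \left(\left(-1\right) 4\right)\right) - 154\right)^{2} = \left(\left(-220 + 55 \left(-4\right)\right) - 154\right)^{2} = \left(\left(-220 - 220\right) - 154\right)^{2} = \left(-440 - 154\right)^{2} = \left(-594\right)^{2} = 352836$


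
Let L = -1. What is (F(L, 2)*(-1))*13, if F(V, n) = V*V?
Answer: -13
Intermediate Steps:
F(V, n) = V²
(F(L, 2)*(-1))*13 = ((-1)²*(-1))*13 = (1*(-1))*13 = -1*13 = -13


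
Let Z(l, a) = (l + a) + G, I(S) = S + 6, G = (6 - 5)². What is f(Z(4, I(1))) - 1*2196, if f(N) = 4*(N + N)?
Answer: -2100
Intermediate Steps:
G = 1 (G = 1² = 1)
I(S) = 6 + S
Z(l, a) = 1 + a + l (Z(l, a) = (l + a) + 1 = (a + l) + 1 = 1 + a + l)
f(N) = 8*N (f(N) = 4*(2*N) = 8*N)
f(Z(4, I(1))) - 1*2196 = 8*(1 + (6 + 1) + 4) - 1*2196 = 8*(1 + 7 + 4) - 2196 = 8*12 - 2196 = 96 - 2196 = -2100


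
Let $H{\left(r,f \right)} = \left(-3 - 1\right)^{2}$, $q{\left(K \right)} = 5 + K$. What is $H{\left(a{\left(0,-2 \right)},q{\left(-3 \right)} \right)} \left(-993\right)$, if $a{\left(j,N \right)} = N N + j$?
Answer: $-15888$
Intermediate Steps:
$a{\left(j,N \right)} = j + N^{2}$ ($a{\left(j,N \right)} = N^{2} + j = j + N^{2}$)
$H{\left(r,f \right)} = 16$ ($H{\left(r,f \right)} = \left(-4\right)^{2} = 16$)
$H{\left(a{\left(0,-2 \right)},q{\left(-3 \right)} \right)} \left(-993\right) = 16 \left(-993\right) = -15888$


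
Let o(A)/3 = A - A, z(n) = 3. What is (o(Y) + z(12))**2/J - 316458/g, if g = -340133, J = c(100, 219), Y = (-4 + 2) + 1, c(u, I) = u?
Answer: 34706997/34013300 ≈ 1.0204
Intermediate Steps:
Y = -1 (Y = -2 + 1 = -1)
J = 100
o(A) = 0 (o(A) = 3*(A - A) = 3*0 = 0)
(o(Y) + z(12))**2/J - 316458/g = (0 + 3)**2/100 - 316458/(-340133) = 3**2*(1/100) - 316458*(-1/340133) = 9*(1/100) + 316458/340133 = 9/100 + 316458/340133 = 34706997/34013300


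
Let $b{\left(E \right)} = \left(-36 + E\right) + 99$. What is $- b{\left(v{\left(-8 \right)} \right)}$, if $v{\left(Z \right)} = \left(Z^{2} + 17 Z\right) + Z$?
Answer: $17$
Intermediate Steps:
$v{\left(Z \right)} = Z^{2} + 18 Z$
$b{\left(E \right)} = 63 + E$
$- b{\left(v{\left(-8 \right)} \right)} = - (63 - 8 \left(18 - 8\right)) = - (63 - 80) = \left(-1\right) \left(-17\right) = 17$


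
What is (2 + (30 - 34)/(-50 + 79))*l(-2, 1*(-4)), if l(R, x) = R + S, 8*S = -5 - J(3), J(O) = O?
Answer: -162/29 ≈ -5.5862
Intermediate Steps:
S = -1 (S = (-5 - 1*3)/8 = (-5 - 3)/8 = (1/8)*(-8) = -1)
l(R, x) = -1 + R (l(R, x) = R - 1 = -1 + R)
(2 + (30 - 34)/(-50 + 79))*l(-2, 1*(-4)) = (2 + (30 - 34)/(-50 + 79))*(-1 - 2) = (2 - 4/29)*(-3) = (54/29)*(-3) = -162/29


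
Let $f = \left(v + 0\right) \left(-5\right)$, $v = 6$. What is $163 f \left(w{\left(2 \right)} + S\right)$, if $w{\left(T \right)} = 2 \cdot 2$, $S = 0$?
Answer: $-19560$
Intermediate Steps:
$w{\left(T \right)} = 4$
$f = -30$ ($f = \left(6 + 0\right) \left(-5\right) = 6 \left(-5\right) = -30$)
$163 f \left(w{\left(2 \right)} + S\right) = 163 \left(- 30 \left(4 + 0\right)\right) = 163 \left(\left(-30\right) 4\right) = 163 \left(-120\right) = -19560$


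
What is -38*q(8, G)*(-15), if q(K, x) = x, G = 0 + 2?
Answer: 1140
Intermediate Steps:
G = 2
-38*q(8, G)*(-15) = -38*2*(-15) = -76*(-15) = 1140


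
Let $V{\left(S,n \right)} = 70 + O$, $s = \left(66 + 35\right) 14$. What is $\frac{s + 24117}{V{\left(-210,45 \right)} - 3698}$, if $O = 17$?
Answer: $- \frac{25531}{3611} \approx -7.0703$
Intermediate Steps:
$s = 1414$ ($s = 101 \cdot 14 = 1414$)
$V{\left(S,n \right)} = 87$ ($V{\left(S,n \right)} = 70 + 17 = 87$)
$\frac{s + 24117}{V{\left(-210,45 \right)} - 3698} = \frac{1414 + 24117}{87 - 3698} = \frac{25531}{-3611} = 25531 \left(- \frac{1}{3611}\right) = - \frac{25531}{3611}$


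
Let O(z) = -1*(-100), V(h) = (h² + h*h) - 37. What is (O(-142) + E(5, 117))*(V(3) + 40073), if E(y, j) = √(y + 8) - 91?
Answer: 360486 + 40054*√13 ≈ 5.0490e+5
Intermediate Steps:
V(h) = -37 + 2*h² (V(h) = (h² + h²) - 37 = 2*h² - 37 = -37 + 2*h²)
E(y, j) = -91 + √(8 + y) (E(y, j) = √(8 + y) - 91 = -91 + √(8 + y))
O(z) = 100
(O(-142) + E(5, 117))*(V(3) + 40073) = (100 + (-91 + √(8 + 5)))*((-37 + 2*3²) + 40073) = (100 + (-91 + √13))*((-37 + 2*9) + 40073) = (9 + √13)*((-37 + 18) + 40073) = (9 + √13)*(-19 + 40073) = (9 + √13)*40054 = 360486 + 40054*√13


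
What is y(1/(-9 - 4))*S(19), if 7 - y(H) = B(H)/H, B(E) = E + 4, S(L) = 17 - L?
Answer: -116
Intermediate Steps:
B(E) = 4 + E
y(H) = 7 - (4 + H)/H
y(1/(-9 - 4))*S(19) = (6 - 4/(1/(-9 - 4)))*(17 - 1*19) = (6 - 4/(1/(-13)))*(17 - 19) = (6 - 4/(-1/13))*(-2) = (6 - 4*(-13))*(-2) = (6 + 52)*(-2) = 58*(-2) = -116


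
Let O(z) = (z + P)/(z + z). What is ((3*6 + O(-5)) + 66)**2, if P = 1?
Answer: 178084/25 ≈ 7123.4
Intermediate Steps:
O(z) = (1 + z)/(2*z) (O(z) = (z + 1)/(z + z) = (1 + z)/((2*z)) = (1 + z)*(1/(2*z)) = (1 + z)/(2*z))
((3*6 + O(-5)) + 66)**2 = ((3*6 + (1/2)*(1 - 5)/(-5)) + 66)**2 = ((18 + (1/2)*(-1/5)*(-4)) + 66)**2 = ((18 + 2/5) + 66)**2 = (92/5 + 66)**2 = (422/5)**2 = 178084/25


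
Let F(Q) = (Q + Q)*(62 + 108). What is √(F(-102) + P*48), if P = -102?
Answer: 2*I*√9894 ≈ 198.94*I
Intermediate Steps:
F(Q) = 340*Q (F(Q) = (2*Q)*170 = 340*Q)
√(F(-102) + P*48) = √(340*(-102) - 102*48) = √(-34680 - 4896) = √(-39576) = 2*I*√9894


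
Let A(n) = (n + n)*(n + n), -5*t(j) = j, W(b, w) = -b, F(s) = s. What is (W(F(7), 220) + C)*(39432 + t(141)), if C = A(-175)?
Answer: 24133448367/5 ≈ 4.8267e+9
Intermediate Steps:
t(j) = -j/5
A(n) = 4*n² (A(n) = (2*n)*(2*n) = 4*n²)
C = 122500 (C = 4*(-175)² = 4*30625 = 122500)
(W(F(7), 220) + C)*(39432 + t(141)) = (-1*7 + 122500)*(39432 - ⅕*141) = (-7 + 122500)*(39432 - 141/5) = 122493*(197019/5) = 24133448367/5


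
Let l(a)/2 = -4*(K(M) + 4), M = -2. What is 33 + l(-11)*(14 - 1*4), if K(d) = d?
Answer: -127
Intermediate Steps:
l(a) = -16 (l(a) = 2*(-4*(-2 + 4)) = 2*(-4*2) = 2*(-8) = -16)
33 + l(-11)*(14 - 1*4) = 33 - 16*(14 - 1*4) = 33 - 16*(14 - 4) = 33 - 16*10 = 33 - 160 = -127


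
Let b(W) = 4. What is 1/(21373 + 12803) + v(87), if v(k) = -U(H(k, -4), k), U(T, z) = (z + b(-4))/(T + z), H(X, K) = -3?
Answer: -12341/11392 ≈ -1.0833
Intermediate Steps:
U(T, z) = (4 + z)/(T + z) (U(T, z) = (z + 4)/(T + z) = (4 + z)/(T + z))
v(k) = -(4 + k)/(-3 + k)
1/(21373 + 12803) + v(87) = 1/(21373 + 12803) + (-4 - 1*87)/(-3 + 87) = 1/34176 + (-4 - 87)/84 = 1/34176 + (1/84)*(-91) = 1/34176 - 13/12 = -12341/11392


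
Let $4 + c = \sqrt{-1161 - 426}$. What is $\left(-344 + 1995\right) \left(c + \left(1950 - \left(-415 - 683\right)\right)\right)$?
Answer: $5025644 + 37973 i \sqrt{3} \approx 5.0256 \cdot 10^{6} + 65771.0 i$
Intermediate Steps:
$c = -4 + 23 i \sqrt{3}$ ($c = -4 + \sqrt{-1161 - 426} = -4 + \sqrt{-1587} = -4 + 23 i \sqrt{3} \approx -4.0 + 39.837 i$)
$\left(-344 + 1995\right) \left(c + \left(1950 - \left(-415 - 683\right)\right)\right) = \left(-344 + 1995\right) \left(\left(-4 + 23 i \sqrt{3}\right) + \left(1950 - \left(-415 - 683\right)\right)\right) = 1651 \left(\left(-4 + 23 i \sqrt{3}\right) + \left(1950 - \left(-415 - 683\right)\right)\right) = 1651 \left(\left(-4 + 23 i \sqrt{3}\right) + \left(1950 - -1098\right)\right) = 1651 \left(\left(-4 + 23 i \sqrt{3}\right) + \left(1950 + 1098\right)\right) = 1651 \left(\left(-4 + 23 i \sqrt{3}\right) + 3048\right) = 1651 \left(3044 + 23 i \sqrt{3}\right) = 5025644 + 37973 i \sqrt{3}$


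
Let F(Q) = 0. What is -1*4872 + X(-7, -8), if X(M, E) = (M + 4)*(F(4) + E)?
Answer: -4848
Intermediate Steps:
X(M, E) = E*(4 + M) (X(M, E) = (M + 4)*(0 + E) = (4 + M)*E = E*(4 + M))
-1*4872 + X(-7, -8) = -1*4872 - 8*(4 - 7) = -4872 - 8*(-3) = -4872 + 24 = -4848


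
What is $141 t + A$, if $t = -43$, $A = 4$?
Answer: $-6059$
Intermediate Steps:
$141 t + A = 141 \left(-43\right) + 4 = -6063 + 4 = -6059$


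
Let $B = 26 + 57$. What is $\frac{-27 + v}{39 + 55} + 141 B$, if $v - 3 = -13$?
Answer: $\frac{1100045}{94} \approx 11703.0$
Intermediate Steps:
$v = -10$ ($v = 3 - 13 = -10$)
$B = 83$
$\frac{-27 + v}{39 + 55} + 141 B = \frac{-27 - 10}{39 + 55} + 141 \cdot 83 = - \frac{37}{94} + 11703 = \frac{1100045}{94}$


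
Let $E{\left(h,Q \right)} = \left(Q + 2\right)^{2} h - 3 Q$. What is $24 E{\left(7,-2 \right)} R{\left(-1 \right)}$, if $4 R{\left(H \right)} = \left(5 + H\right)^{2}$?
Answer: $576$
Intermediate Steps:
$R{\left(H \right)} = \frac{\left(5 + H\right)^{2}}{4}$
$E{\left(h,Q \right)} = - 3 Q + h \left(2 + Q\right)^{2}$ ($E{\left(h,Q \right)} = \left(2 + Q\right)^{2} h - 3 Q = h \left(2 + Q\right)^{2} - 3 Q = - 3 Q + h \left(2 + Q\right)^{2}$)
$24 E{\left(7,-2 \right)} R{\left(-1 \right)} = 24 \left(\left(-3\right) \left(-2\right) + 7 \left(2 - 2\right)^{2}\right) \frac{\left(5 - 1\right)^{2}}{4} = 24 \left(6 + 7 \cdot 0^{2}\right) \frac{4^{2}}{4} = 24 \left(6 + 7 \cdot 0\right) \frac{1}{4} \cdot 16 = 24 \left(6 + 0\right) 4 = 24 \cdot 6 \cdot 4 = 144 \cdot 4 = 576$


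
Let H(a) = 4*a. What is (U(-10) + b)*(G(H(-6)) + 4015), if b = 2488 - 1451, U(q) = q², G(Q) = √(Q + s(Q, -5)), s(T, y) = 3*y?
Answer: 4565055 + 1137*I*√39 ≈ 4.5651e+6 + 7100.6*I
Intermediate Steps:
G(Q) = √(-15 + Q) (G(Q) = √(Q + 3*(-5)) = √(Q - 15) = √(-15 + Q))
b = 1037
(U(-10) + b)*(G(H(-6)) + 4015) = ((-10)² + 1037)*(√(-15 + 4*(-6)) + 4015) = (100 + 1037)*(√(-15 - 24) + 4015) = 1137*(√(-39) + 4015) = 1137*(I*√39 + 4015) = 1137*(4015 + I*√39) = 4565055 + 1137*I*√39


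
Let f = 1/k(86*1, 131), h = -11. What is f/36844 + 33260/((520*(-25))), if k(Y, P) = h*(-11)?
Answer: -3706929781/1448890300 ≈ -2.5585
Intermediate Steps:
k(Y, P) = 121 (k(Y, P) = -11*(-11) = 121)
f = 1/121 ≈ 0.0082645
f/36844 + 33260/((520*(-25))) = (1/121)/36844 + 33260/((520*(-25))) = (1/121)*(1/36844) + 33260/(-13000) = 1/4458124 + 33260*(-1/13000) = 1/4458124 - 1663/650 = -3706929781/1448890300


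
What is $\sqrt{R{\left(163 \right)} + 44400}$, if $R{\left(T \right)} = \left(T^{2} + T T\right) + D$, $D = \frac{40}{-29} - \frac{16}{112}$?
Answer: $\frac{\sqrt{4019380715}}{203} \approx 312.31$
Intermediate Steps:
$D = - \frac{309}{203}$ ($D = 40 \left(- \frac{1}{29}\right) - \frac{1}{7} = - \frac{40}{29} - \frac{1}{7} = - \frac{309}{203} \approx -1.5222$)
$R{\left(T \right)} = - \frac{309}{203} + 2 T^{2}$ ($R{\left(T \right)} = \left(T^{2} + T T\right) - \frac{309}{203} = \left(T^{2} + T^{2}\right) - \frac{309}{203} = 2 T^{2} - \frac{309}{203} = - \frac{309}{203} + 2 T^{2}$)
$\sqrt{R{\left(163 \right)} + 44400} = \sqrt{\left(- \frac{309}{203} + 2 \cdot 163^{2}\right) + 44400} = \sqrt{\left(- \frac{309}{203} + 2 \cdot 26569\right) + 44400} = \sqrt{\left(- \frac{309}{203} + 53138\right) + 44400} = \sqrt{\frac{10786705}{203} + 44400} = \sqrt{\frac{19799905}{203}} = \frac{\sqrt{4019380715}}{203}$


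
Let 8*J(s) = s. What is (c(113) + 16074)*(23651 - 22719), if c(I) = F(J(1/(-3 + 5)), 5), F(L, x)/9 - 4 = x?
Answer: 15056460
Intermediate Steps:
J(s) = s/8
F(L, x) = 36 + 9*x
c(I) = 81 (c(I) = 36 + 9*5 = 36 + 45 = 81)
(c(113) + 16074)*(23651 - 22719) = (81 + 16074)*(23651 - 22719) = 16155*932 = 15056460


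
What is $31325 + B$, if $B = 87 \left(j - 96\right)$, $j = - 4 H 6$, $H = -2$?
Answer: $27149$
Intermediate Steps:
$j = 48$ ($j = \left(-4\right) \left(-2\right) 6 = 8 \cdot 6 = 48$)
$B = -4176$ ($B = 87 \left(48 - 96\right) = 87 \left(-48\right) = -4176$)
$31325 + B = 31325 - 4176 = 27149$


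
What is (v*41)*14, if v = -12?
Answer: -6888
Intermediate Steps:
(v*41)*14 = -12*41*14 = -492*14 = -6888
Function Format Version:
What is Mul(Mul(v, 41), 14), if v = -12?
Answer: -6888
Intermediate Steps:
Mul(Mul(v, 41), 14) = Mul(Mul(-12, 41), 14) = Mul(-492, 14) = -6888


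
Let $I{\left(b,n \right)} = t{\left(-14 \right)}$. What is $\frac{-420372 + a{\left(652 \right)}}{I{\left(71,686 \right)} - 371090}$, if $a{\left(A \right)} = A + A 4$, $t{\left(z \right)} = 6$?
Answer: $\frac{104278}{92771} \approx 1.124$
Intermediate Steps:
$I{\left(b,n \right)} = 6$
$a{\left(A \right)} = 5 A$ ($a{\left(A \right)} = A + 4 A = 5 A$)
$\frac{-420372 + a{\left(652 \right)}}{I{\left(71,686 \right)} - 371090} = \frac{-420372 + 5 \cdot 652}{6 - 371090} = \frac{-420372 + 3260}{-371084} = \left(-417112\right) \left(- \frac{1}{371084}\right) = \frac{104278}{92771}$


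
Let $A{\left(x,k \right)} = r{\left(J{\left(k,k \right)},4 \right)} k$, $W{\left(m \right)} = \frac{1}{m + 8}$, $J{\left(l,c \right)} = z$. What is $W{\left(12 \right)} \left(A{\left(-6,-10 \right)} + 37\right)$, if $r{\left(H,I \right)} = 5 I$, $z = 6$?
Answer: $- \frac{163}{20} \approx -8.15$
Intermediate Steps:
$J{\left(l,c \right)} = 6$
$W{\left(m \right)} = \frac{1}{8 + m}$
$A{\left(x,k \right)} = 20 k$ ($A{\left(x,k \right)} = 5 \cdot 4 k = 20 k$)
$W{\left(12 \right)} \left(A{\left(-6,-10 \right)} + 37\right) = \frac{20 \left(-10\right) + 37}{8 + 12} = \frac{-200 + 37}{20} = \frac{1}{20} \left(-163\right) = - \frac{163}{20}$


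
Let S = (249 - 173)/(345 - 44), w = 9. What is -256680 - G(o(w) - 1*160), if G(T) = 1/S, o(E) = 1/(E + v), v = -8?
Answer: -19507981/76 ≈ -2.5668e+5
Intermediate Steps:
o(E) = 1/(-8 + E) (o(E) = 1/(E - 8) = 1/(-8 + E))
S = 76/301 ≈ 0.25249
G(T) = 301/76 (G(T) = 1/(76/301) = 301/76)
-256680 - G(o(w) - 1*160) = -256680 - 1*301/76 = -256680 - 301/76 = -19507981/76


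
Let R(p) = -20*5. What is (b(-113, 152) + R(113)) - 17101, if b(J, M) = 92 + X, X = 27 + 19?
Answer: -17063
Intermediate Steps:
X = 46
R(p) = -100
b(J, M) = 138 (b(J, M) = 92 + 46 = 138)
(b(-113, 152) + R(113)) - 17101 = (138 - 100) - 17101 = 38 - 17101 = -17063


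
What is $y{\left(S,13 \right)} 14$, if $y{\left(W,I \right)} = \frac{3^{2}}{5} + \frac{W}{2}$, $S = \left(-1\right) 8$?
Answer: $- \frac{154}{5} \approx -30.8$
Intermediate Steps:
$S = -8$
$y{\left(W,I \right)} = \frac{9}{5} + \frac{W}{2}$ ($y{\left(W,I \right)} = 9 \cdot \frac{1}{5} + W \frac{1}{2} = \frac{9}{5} + \frac{W}{2}$)
$y{\left(S,13 \right)} 14 = \left(\frac{9}{5} + \frac{1}{2} \left(-8\right)\right) 14 = \left(\frac{9}{5} - 4\right) 14 = \left(- \frac{11}{5}\right) 14 = - \frac{154}{5}$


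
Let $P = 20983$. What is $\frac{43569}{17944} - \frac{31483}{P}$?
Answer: $\frac{349277375}{376518952} \approx 0.92765$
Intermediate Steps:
$\frac{43569}{17944} - \frac{31483}{P} = \frac{43569}{17944} - \frac{31483}{20983} = \frac{349277375}{376518952}$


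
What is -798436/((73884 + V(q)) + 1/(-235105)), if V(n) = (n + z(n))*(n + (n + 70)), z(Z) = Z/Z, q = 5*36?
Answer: -187716295780/35668719969 ≈ -5.2628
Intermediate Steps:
q = 180
z(Z) = 1
V(n) = (1 + n)*(70 + 2*n) (V(n) = (n + 1)*(n + (n + 70)) = (1 + n)*(n + (70 + n)) = (1 + n)*(70 + 2*n))
-798436/((73884 + V(q)) + 1/(-235105)) = -798436/((73884 + (70 + 2*180² + 72*180)) + 1/(-235105)) = -798436/((73884 + (70 + 2*32400 + 12960)) - 1/235105) = -798436/((73884 + (70 + 64800 + 12960)) - 1/235105) = -798436/((73884 + 77830) - 1/235105) = -798436/(151714 - 1/235105) = -798436/35668719969/235105 = -798436*235105/35668719969 = -187716295780/35668719969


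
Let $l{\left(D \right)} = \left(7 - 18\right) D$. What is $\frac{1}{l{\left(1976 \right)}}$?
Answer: $- \frac{1}{21736} \approx -4.6007 \cdot 10^{-5}$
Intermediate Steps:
$l{\left(D \right)} = - 11 D$
$\frac{1}{l{\left(1976 \right)}} = \frac{1}{\left(-11\right) 1976} = \frac{1}{-21736} = - \frac{1}{21736}$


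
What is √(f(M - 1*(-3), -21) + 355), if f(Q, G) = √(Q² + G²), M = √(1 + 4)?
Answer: √(355 + √(455 + 6*√5)) ≈ 19.407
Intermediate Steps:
M = √5 ≈ 2.2361
f(Q, G) = √(G² + Q²)
√(f(M - 1*(-3), -21) + 355) = √(√((-21)² + (√5 - 1*(-3))²) + 355) = √(√(441 + (√5 + 3)²) + 355) = √(√(441 + (3 + √5)²) + 355) = √(355 + √(441 + (3 + √5)²))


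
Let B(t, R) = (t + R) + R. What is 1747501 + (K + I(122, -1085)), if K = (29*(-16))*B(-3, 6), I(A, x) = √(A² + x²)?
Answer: 1743325 + √1192109 ≈ 1.7444e+6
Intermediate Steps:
B(t, R) = t + 2*R (B(t, R) = (R + t) + R = t + 2*R)
K = -4176 (K = (29*(-16))*(-3 + 2*6) = -464*(-3 + 12) = -464*9 = -4176)
1747501 + (K + I(122, -1085)) = 1747501 + (-4176 + √(122² + (-1085)²)) = 1747501 + (-4176 + √(14884 + 1177225)) = 1747501 + (-4176 + √1192109) = 1743325 + √1192109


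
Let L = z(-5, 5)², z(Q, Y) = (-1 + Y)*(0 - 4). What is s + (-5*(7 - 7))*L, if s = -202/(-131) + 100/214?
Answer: 28164/14017 ≈ 2.0093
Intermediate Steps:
s = 28164/14017 (s = -202*(-1/131) + 100*(1/214) = 202/131 + 50/107 = 28164/14017 ≈ 2.0093)
z(Q, Y) = 4 - 4*Y (z(Q, Y) = (-1 + Y)*(-4) = 4 - 4*Y)
L = 256 (L = (4 - 4*5)² = (4 - 20)² = (-16)² = 256)
s + (-5*(7 - 7))*L = 28164/14017 - 5*(7 - 7)*256 = 28164/14017 - 5*0*256 = 28164/14017 + 0*256 = 28164/14017 + 0 = 28164/14017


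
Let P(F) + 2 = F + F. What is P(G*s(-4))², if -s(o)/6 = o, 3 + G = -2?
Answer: 58564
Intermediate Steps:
G = -5 (G = -3 - 2 = -5)
s(o) = -6*o
P(F) = -2 + 2*F (P(F) = -2 + (F + F) = -2 + 2*F)
P(G*s(-4))² = (-2 + 2*(-(-30)*(-4)))² = (-2 + 2*(-5*24))² = (-2 + 2*(-120))² = (-2 - 240)² = (-242)² = 58564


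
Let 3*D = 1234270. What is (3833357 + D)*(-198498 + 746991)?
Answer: 2328232299371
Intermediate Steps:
D = 1234270/3 (D = (⅓)*1234270 = 1234270/3 ≈ 4.1142e+5)
(3833357 + D)*(-198498 + 746991) = (3833357 + 1234270/3)*(-198498 + 746991) = (12734341/3)*548493 = 2328232299371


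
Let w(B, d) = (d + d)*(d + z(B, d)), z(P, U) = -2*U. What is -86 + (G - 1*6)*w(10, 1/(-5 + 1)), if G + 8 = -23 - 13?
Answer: -319/4 ≈ -79.750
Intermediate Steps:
G = -44 (G = -8 + (-23 - 13) = -8 - 36 = -44)
w(B, d) = -2*d**2 (w(B, d) = (d + d)*(d - 2*d) = (2*d)*(-d) = -2*d**2)
-86 + (G - 1*6)*w(10, 1/(-5 + 1)) = -86 + (-44 - 1*6)*(-2/(-5 + 1)**2) = -86 + (-44 - 6)*(-2*(1/(-4))**2) = -86 - (-100)*(-1/4)**2 = -86 - (-100)/16 = -86 - 50*(-1/8) = -86 + 25/4 = -319/4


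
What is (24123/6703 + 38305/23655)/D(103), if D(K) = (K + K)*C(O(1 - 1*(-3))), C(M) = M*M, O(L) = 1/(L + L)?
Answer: 5295283072/3266324979 ≈ 1.6212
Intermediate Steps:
O(L) = 1/(2*L)
C(M) = M**2
D(K) = K/32 (D(K) = (K + K)*(1/(2*(1 - 1*(-3))))**2 = (2*K)*(1/(2*(1 + 3)))**2 = (2*K)*((1/2)/4)**2 = (2*K)*((1/2)*(1/4))**2 = (2*K)*(1/8)**2 = (2*K)*(1/64) = K/32)
(24123/6703 + 38305/23655)/D(103) = (24123/6703 + 38305/23655)/(((1/32)*103)) = (24123*(1/6703) + 38305*(1/23655))/(103/32) = (24123/6703 + 7661/4731)*(32/103) = (165477596/31711893)*(32/103) = 5295283072/3266324979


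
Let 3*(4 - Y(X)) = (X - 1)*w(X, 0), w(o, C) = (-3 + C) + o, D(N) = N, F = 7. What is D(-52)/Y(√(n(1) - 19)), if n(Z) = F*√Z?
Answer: 156*I/(-21*I + 8*√3) ≈ -5.1754 + 3.4148*I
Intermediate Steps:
n(Z) = 7*√Z
w(o, C) = -3 + C + o
Y(X) = 4 - (-1 + X)*(-3 + X)/3 (Y(X) = 4 - (X - 1)*(-3 + 0 + X)/3 = 4 - (-1 + X)*(-3 + X)/3)
D(-52)/Y(√(n(1) - 19)) = -52/(3 + √(7*√1 - 19)/3 - √(7*√1 - 19)*(-3 + √(7*√1 - 19))/3) = -52/(3 + √(7*1 - 19)/3 - √(7*1 - 19)*(-3 + √(7*1 - 19))/3) = -52/(3 + √(7 - 19)/3 - √(7 - 19)*(-3 + √(7 - 19))/3) = -52/(3 + √(-12)/3 - √(-12)*(-3 + √(-12))/3) = -52/(3 + (2*I*√3)/3 - 2*I*√3*(-3 + 2*I*√3)/3) = -52/(3 + 2*I*√3/3 - 2*I*√3*(-3 + 2*I*√3)/3)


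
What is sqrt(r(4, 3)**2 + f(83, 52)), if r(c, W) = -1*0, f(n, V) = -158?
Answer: I*sqrt(158) ≈ 12.57*I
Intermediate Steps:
r(c, W) = 0
sqrt(r(4, 3)**2 + f(83, 52)) = sqrt(0**2 - 158) = sqrt(0 - 158) = sqrt(-158) = I*sqrt(158)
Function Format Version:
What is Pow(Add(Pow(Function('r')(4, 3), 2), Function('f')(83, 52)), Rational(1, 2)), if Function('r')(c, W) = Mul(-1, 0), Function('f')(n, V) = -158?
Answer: Mul(I, Pow(158, Rational(1, 2))) ≈ Mul(12.570, I)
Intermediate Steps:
Function('r')(c, W) = 0
Pow(Add(Pow(Function('r')(4, 3), 2), Function('f')(83, 52)), Rational(1, 2)) = Pow(Add(Pow(0, 2), -158), Rational(1, 2)) = Pow(Add(0, -158), Rational(1, 2)) = Pow(-158, Rational(1, 2)) = Mul(I, Pow(158, Rational(1, 2)))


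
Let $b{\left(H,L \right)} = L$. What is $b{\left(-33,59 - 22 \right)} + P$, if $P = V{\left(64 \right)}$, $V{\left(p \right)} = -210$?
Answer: $-173$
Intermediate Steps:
$P = -210$
$b{\left(-33,59 - 22 \right)} + P = \left(59 - 22\right) - 210 = 37 - 210 = -173$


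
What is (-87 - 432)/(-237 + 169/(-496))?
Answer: 257424/117721 ≈ 2.1867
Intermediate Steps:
(-87 - 432)/(-237 + 169/(-496)) = -519/(-237 + 169*(-1/496)) = -519/(-237 - 169/496) = -519/(-117721/496) = -519*(-496/117721) = 257424/117721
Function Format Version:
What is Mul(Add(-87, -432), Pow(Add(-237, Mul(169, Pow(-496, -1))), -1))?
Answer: Rational(257424, 117721) ≈ 2.1867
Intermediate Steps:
Mul(Add(-87, -432), Pow(Add(-237, Mul(169, Pow(-496, -1))), -1)) = Mul(-519, Pow(Add(-237, Mul(169, Rational(-1, 496))), -1)) = Mul(-519, Pow(Add(-237, Rational(-169, 496)), -1)) = Mul(-519, Pow(Rational(-117721, 496), -1)) = Mul(-519, Rational(-496, 117721)) = Rational(257424, 117721)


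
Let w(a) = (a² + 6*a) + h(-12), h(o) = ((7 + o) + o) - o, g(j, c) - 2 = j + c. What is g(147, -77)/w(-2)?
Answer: -72/13 ≈ -5.5385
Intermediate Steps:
g(j, c) = 2 + c + j (g(j, c) = 2 + (j + c) = 2 + (c + j) = 2 + c + j)
h(o) = 7 + o (h(o) = (7 + 2*o) - o = 7 + o)
w(a) = -5 + a² + 6*a (w(a) = (a² + 6*a) + (7 - 12) = (a² + 6*a) - 5 = -5 + a² + 6*a)
g(147, -77)/w(-2) = (2 - 77 + 147)/(-5 + (-2)² + 6*(-2)) = 72/(-5 + 4 - 12) = 72/(-13) = 72*(-1/13) = -72/13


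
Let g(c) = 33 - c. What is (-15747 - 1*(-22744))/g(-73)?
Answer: 6997/106 ≈ 66.009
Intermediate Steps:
(-15747 - 1*(-22744))/g(-73) = (-15747 - 1*(-22744))/(33 - 1*(-73)) = (-15747 + 22744)/(33 + 73) = 6997/106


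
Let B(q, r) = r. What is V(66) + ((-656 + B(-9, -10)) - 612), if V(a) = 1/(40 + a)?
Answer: -135467/106 ≈ -1278.0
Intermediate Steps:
V(66) + ((-656 + B(-9, -10)) - 612) = 1/(40 + 66) + ((-656 - 10) - 612) = 1/106 + (-666 - 612) = 1/106 - 1278 = -135467/106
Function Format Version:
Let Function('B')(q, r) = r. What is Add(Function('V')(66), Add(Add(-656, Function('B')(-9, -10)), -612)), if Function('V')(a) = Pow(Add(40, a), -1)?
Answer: Rational(-135467, 106) ≈ -1278.0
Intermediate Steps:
Add(Function('V')(66), Add(Add(-656, Function('B')(-9, -10)), -612)) = Add(Pow(Add(40, 66), -1), Add(Add(-656, -10), -612)) = Add(Pow(106, -1), Add(-666, -612)) = Add(Rational(1, 106), -1278) = Rational(-135467, 106)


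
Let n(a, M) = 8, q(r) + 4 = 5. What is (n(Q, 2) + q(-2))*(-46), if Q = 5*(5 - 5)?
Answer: -414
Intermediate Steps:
q(r) = 1 (q(r) = -4 + 5 = 1)
Q = 0 (Q = 5*0 = 0)
(n(Q, 2) + q(-2))*(-46) = (8 + 1)*(-46) = 9*(-46) = -414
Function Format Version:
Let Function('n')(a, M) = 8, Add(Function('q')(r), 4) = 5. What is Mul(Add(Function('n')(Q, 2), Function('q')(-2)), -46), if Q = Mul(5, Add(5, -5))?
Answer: -414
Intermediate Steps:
Function('q')(r) = 1 (Function('q')(r) = Add(-4, 5) = 1)
Q = 0 (Q = Mul(5, 0) = 0)
Mul(Add(Function('n')(Q, 2), Function('q')(-2)), -46) = Mul(Add(8, 1), -46) = Mul(9, -46) = -414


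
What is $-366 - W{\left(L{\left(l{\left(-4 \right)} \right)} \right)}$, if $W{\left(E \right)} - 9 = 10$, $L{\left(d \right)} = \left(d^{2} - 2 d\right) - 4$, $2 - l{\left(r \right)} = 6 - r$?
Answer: $-385$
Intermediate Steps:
$l{\left(r \right)} = -4 + r$ ($l{\left(r \right)} = 2 - \left(6 - r\right) = 2 + \left(-6 + r\right) = -4 + r$)
$L{\left(d \right)} = -4 + d^{2} - 2 d$
$W{\left(E \right)} = 19$ ($W{\left(E \right)} = 9 + 10 = 19$)
$-366 - W{\left(L{\left(l{\left(-4 \right)} \right)} \right)} = -366 - 19 = -385$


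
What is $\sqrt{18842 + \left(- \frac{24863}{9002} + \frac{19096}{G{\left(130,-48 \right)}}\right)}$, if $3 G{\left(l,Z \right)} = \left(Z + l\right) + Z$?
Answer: $\frac{\sqrt{480664068991330}}{153034} \approx 143.26$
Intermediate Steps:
$G{\left(l,Z \right)} = \frac{l}{3} + \frac{2 Z}{3}$ ($G{\left(l,Z \right)} = \frac{\left(Z + l\right) + Z}{3} = \frac{l + 2 Z}{3} = \frac{l}{3} + \frac{2 Z}{3}$)
$\sqrt{18842 + \left(- \frac{24863}{9002} + \frac{19096}{G{\left(130,-48 \right)}}\right)} = \sqrt{18842 + \left(- \frac{24863}{9002} + \frac{19096}{\frac{1}{3} \cdot 130 + \frac{2}{3} \left(-48\right)}\right)} = \sqrt{18842 + \left(\left(-24863\right) \frac{1}{9002} + \frac{19096}{\frac{130}{3} - 32}\right)} = \sqrt{18842 - \left(\frac{24863}{9002} - \frac{19096}{\frac{34}{3}}\right)} = \sqrt{18842 + \left(- \frac{24863}{9002} + 19096 \cdot \frac{3}{34}\right)} = \sqrt{18842 + \left(- \frac{24863}{9002} + \frac{28644}{17}\right)} = \sqrt{18842 + \frac{257430617}{153034}} = \sqrt{\frac{3140897245}{153034}} = \frac{\sqrt{480664068991330}}{153034}$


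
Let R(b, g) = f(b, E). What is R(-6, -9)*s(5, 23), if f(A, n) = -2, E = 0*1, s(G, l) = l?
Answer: -46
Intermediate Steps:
E = 0
R(b, g) = -2
R(-6, -9)*s(5, 23) = -2*23 = -46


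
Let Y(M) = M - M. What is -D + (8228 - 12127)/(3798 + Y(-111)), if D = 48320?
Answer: -183523259/3798 ≈ -48321.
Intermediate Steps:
Y(M) = 0
-D + (8228 - 12127)/(3798 + Y(-111)) = -1*48320 + (8228 - 12127)/(3798 + 0) = -48320 - 3899/3798 = -183523259/3798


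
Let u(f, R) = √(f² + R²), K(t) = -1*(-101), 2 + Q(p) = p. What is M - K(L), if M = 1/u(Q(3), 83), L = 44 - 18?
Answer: -101 + √6890/6890 ≈ -100.99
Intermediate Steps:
L = 26
Q(p) = -2 + p
K(t) = 101
u(f, R) = √(R² + f²)
M = √6890/6890 (M = 1/(√(83² + (-2 + 3)²)) = 1/(√(6889 + 1²)) = 1/(√(6889 + 1)) = 1/(√6890) = √6890/6890 ≈ 0.012047)
M - K(L) = √6890/6890 - 1*101 = √6890/6890 - 101 = -101 + √6890/6890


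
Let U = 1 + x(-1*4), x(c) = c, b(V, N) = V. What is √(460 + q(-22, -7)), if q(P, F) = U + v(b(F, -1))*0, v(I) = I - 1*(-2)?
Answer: √457 ≈ 21.378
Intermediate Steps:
U = -3 (U = 1 - 1*4 = 1 - 4 = -3)
v(I) = 2 + I (v(I) = I + 2 = 2 + I)
q(P, F) = -3 (q(P, F) = -3 + (2 + F)*0 = -3 + 0 = -3)
√(460 + q(-22, -7)) = √(460 - 3) = √457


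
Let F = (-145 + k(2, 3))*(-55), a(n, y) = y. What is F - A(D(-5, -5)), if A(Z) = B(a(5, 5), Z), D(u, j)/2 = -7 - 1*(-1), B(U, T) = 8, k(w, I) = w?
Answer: 7857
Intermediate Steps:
D(u, j) = -12 (D(u, j) = 2*(-7 - 1*(-1)) = 2*(-7 + 1) = 2*(-6) = -12)
A(Z) = 8
F = 7865 (F = (-145 + 2)*(-55) = -143*(-55) = 7865)
F - A(D(-5, -5)) = 7865 - 1*8 = 7865 - 8 = 7857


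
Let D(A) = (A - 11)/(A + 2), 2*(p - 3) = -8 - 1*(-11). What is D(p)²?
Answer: 1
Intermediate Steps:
p = 9/2 (p = 3 + (-8 - 1*(-11))/2 = 3 + (-8 + 11)/2 = 3 + (½)*3 = 3 + 3/2 = 9/2 ≈ 4.5000)
D(A) = (-11 + A)/(2 + A)
D(p)² = ((-11 + 9/2)/(2 + 9/2))² = (-13/2/(13/2))² = ((2/13)*(-13/2))² = (-1)² = 1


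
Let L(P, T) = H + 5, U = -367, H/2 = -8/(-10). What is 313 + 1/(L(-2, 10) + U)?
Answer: 564021/1802 ≈ 313.00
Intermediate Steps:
H = 8/5 (H = 2*(-8/(-10)) = 2*(-8*(-1/10)) = 2*(4/5) = 8/5 ≈ 1.6000)
L(P, T) = 33/5 (L(P, T) = 8/5 + 5 = 33/5)
313 + 1/(L(-2, 10) + U) = 313 + 1/(33/5 - 367) = 313 + 1/(-1802/5) = 313 - 5/1802 = 564021/1802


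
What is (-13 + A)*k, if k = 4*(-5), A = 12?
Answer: 20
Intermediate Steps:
k = -20
(-13 + A)*k = (-13 + 12)*(-20) = -1*(-20) = 20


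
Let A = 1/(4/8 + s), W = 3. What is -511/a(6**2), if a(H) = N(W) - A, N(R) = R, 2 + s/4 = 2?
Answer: -511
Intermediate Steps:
s = 0 (s = -8 + 4*2 = -8 + 8 = 0)
A = 2 (A = 1/(4/8 + 0) = 1/(4*(1/8) + 0) = 1/(1/2 + 0) = 1/(1/2) = 2)
a(H) = 1 (a(H) = 3 - 1*2 = 3 - 2 = 1)
-511/a(6**2) = -511/1 = -511*1 = -511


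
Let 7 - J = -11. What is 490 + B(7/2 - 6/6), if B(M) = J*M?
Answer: 535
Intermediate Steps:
J = 18 (J = 7 - 1*(-11) = 7 + 11 = 18)
B(M) = 18*M
490 + B(7/2 - 6/6) = 490 + 18*(7/2 - 6/6) = 490 + 18*(7*(½) - 6*⅙) = 490 + 18*(7/2 - 1) = 490 + 18*(5/2) = 490 + 45 = 535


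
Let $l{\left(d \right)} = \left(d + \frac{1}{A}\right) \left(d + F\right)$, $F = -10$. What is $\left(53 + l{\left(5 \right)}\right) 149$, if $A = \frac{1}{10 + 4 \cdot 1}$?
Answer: $-6258$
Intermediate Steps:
$A = \frac{1}{14}$ ($A = \frac{1}{10 + 4} = \frac{1}{14} \approx 0.071429$)
$l{\left(d \right)} = \left(-10 + d\right) \left(14 + d\right)$ ($l{\left(d \right)} = \left(d + \frac{1}{\frac{1}{14}}\right) \left(d - 10\right) = \left(d + 14\right) \left(-10 + d\right) = \left(14 + d\right) \left(-10 + d\right) = \left(-10 + d\right) \left(14 + d\right)$)
$\left(53 + l{\left(5 \right)}\right) 149 = \left(53 + \left(-140 + 5^{2} + 4 \cdot 5\right)\right) 149 = \left(53 + \left(-140 + 25 + 20\right)\right) 149 = \left(53 - 95\right) 149 = \left(-42\right) 149 = -6258$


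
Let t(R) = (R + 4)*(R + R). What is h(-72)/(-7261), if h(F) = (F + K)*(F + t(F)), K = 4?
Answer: 660960/7261 ≈ 91.029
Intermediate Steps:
t(R) = 2*R*(4 + R) (t(R) = (4 + R)*(2*R) = 2*R*(4 + R))
h(F) = (4 + F)*(F + 2*F*(4 + F)) (h(F) = (F + 4)*(F + 2*F*(4 + F)) = (4 + F)*(F + 2*F*(4 + F)))
h(-72)/(-7261) = -72*(36 + 2*(-72)² + 17*(-72))/(-7261) = -72*(36 + 2*5184 - 1224)*(-1/7261) = -72*(36 + 10368 - 1224)*(-1/7261) = -72*9180*(-1/7261) = -660960*(-1/7261) = 660960/7261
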